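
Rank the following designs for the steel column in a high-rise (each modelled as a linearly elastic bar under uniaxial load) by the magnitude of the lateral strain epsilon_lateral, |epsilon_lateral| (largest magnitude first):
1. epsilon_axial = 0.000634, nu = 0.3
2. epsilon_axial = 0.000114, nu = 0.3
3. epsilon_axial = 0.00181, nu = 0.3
Model: a linearly elastic bar under uniaxial load, so epsilon_lateral = -nu·epsilon_axial (SI units).
  Case 1: epsilon_lateral = -(0.3 × 0.000634) = -0.0001902
  Case 2: epsilon_lateral = -(0.3 × 0.000114) = -3.42 × 10⁻⁵
  Case 3: epsilon_lateral = -(0.3 × 0.00181) = -0.000543
Ordering by |epsilon_lateral|: 0.000543 (case 3) > 0.0001902 (case 1) > 3.42 × 10⁻⁵ (case 2)
Final answer: 3, 1, 2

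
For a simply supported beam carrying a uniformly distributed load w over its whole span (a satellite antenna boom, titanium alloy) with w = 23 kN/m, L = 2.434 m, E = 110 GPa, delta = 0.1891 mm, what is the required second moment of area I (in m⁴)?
Model: a simply supported beam carrying a uniformly distributed load w over its whole span, so delta = (5·w·L^4) / (384·E·I).
Solve for I: I = (5·w·L^4) / (384·delta·E).
Convert to SI units:
  w = 23 kN/m = 23000 N/m
  E = 110 GPa = 1.1 × 10¹¹ Pa
  delta = 0.1891 mm = 0.0001891 m
Substitute:
  I = (5 × 23000 × 2.434^4) / (384 × 0.0001891 × (1.1 × 10¹¹))
  I = 0.0005053 m⁴
Final answer: I = 0.0005053 m⁴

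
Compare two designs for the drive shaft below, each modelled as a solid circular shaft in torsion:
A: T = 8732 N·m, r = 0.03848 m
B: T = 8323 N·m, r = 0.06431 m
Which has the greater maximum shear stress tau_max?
Model: a solid circular shaft in torsion, so tau_max = (2·T) / (π·r^3) (SI units).
  A: tau_max = (2 × 8732) / (π × 0.03848^3) = 9.756 × 10⁷ Pa = 97.56 MPa
  B: tau_max = (2 × 8323) / (π × 0.06431^3) = 1.992 × 10⁷ Pa = 19.92 MPa
97.56 MPa > 19.92 MPa, so A is larger.
Final answer: A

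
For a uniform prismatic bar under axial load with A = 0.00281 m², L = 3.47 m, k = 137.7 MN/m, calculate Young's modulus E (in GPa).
Model: a uniform prismatic bar under axial load, so k = (A·E) / L.
Solve for E: E = (k·L) / A.
Convert to SI units:
  k = 137.7 MN/m = 1.377 × 10⁸ N/m
Substitute:
  E = ((1.377 × 10⁸) × 3.47) / 0.00281
  E = 1.7 × 10¹¹ Pa
Convert: E = 1.7 × 10¹¹ Pa = 170 GPa
Final answer: E = 170 GPa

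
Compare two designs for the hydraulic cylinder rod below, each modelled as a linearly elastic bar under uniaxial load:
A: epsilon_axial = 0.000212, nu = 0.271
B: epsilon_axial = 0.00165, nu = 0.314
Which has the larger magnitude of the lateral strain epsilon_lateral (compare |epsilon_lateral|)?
Model: a linearly elastic bar under uniaxial load, so epsilon_lateral = -nu·epsilon_axial (SI units).
  A: epsilon_lateral = -(0.271 × 0.000212) = -5.745 × 10⁻⁵
  B: epsilon_lateral = -(0.314 × 0.00165) = -0.0005181
|epsilon_lateral|: A = 5.745 × 10⁻⁵, B = 0.0005181, so B is larger in magnitude.
Final answer: B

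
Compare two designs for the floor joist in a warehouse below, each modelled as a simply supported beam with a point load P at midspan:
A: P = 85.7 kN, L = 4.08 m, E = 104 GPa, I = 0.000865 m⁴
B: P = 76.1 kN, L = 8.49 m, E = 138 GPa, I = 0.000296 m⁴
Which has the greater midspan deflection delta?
Model: a simply supported beam with a point load P at midspan, so delta = (P·L^3) / (48·E·I) (SI units).
  A: delta = (85700 × 4.08^3) / (48 × (1.04 × 10¹¹) × 0.000865) = 0.001348 m = 1.348 mm
  B: delta = (76100 × 8.49^3) / (48 × (1.38 × 10¹¹) × 0.000296) = 0.02375 m = 23.75 mm
23.75 mm > 1.348 mm, so B is larger.
Final answer: B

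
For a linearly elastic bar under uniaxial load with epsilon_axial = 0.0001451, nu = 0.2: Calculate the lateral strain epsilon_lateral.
Model: a linearly elastic bar under uniaxial load, so epsilon_lateral = -nu·epsilon_axial.
Substitute:
  epsilon_lateral = -(0.2 × 0.0001451)
  epsilon_lateral = -2.902 × 10⁻⁵
Final answer: epsilon_lateral = -2.902 × 10⁻⁵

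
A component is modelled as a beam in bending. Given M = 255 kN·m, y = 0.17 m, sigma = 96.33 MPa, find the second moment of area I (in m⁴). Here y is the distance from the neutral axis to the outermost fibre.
Model: a beam in bending, so sigma = (M·y) / I.
Solve for I: I = (M·y) / sigma.
Convert to SI units:
  M = 255 kN·m = 255000 N·m
  sigma = 96.33 MPa = 9.633 × 10⁷ Pa
Substitute:
  I = (255000 × 0.17) / (9.633 × 10⁷)
  I = 0.00045 m⁴
Final answer: I = 0.00045 m⁴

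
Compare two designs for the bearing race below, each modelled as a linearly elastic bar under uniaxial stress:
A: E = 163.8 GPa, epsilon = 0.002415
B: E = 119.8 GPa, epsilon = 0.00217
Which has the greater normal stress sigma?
Model: a linearly elastic bar under uniaxial stress, so sigma = E·epsilon (SI units).
  A: sigma = (1.638 × 10¹¹) × 0.002415 = 3.956 × 10⁸ Pa = 395.6 MPa
  B: sigma = (1.198 × 10¹¹) × 0.00217 = 2.6 × 10⁸ Pa = 260 MPa
395.6 MPa > 260 MPa, so A is larger.
Final answer: A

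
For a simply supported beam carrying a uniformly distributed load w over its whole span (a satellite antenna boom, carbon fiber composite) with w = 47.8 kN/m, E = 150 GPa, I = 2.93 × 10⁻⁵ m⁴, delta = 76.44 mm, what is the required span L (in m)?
Model: a simply supported beam carrying a uniformly distributed load w over its whole span, so delta = (5·w·L^4) / (384·E·I).
Solve for L: L = ((384·delta·E·I) / (5·w))^(1/4).
Convert to SI units:
  w = 47.8 kN/m = 47800 N/m
  E = 150 GPa = 1.5 × 10¹¹ Pa
  delta = 76.44 mm = 0.07644 m
Substitute:
  L = ((384 × 0.07644 × (1.5 × 10¹¹) × (2.93 × 10⁻⁵)) / (5 × 47800))^(1/4)
  L = 4.82 m
Final answer: L = 4.82 m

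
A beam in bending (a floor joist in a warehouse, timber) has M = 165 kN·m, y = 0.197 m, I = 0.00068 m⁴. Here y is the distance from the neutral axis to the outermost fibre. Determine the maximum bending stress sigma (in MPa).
Model: a beam in bending, so sigma = (M·y) / I.
Convert to SI units:
  M = 165 kN·m = 165000 N·m
Substitute:
  sigma = (165000 × 0.197) / 0.00068
  sigma = 4.78 × 10⁷ Pa
Convert: sigma = 4.78 × 10⁷ Pa = 47.8 MPa
Final answer: sigma = 47.8 MPa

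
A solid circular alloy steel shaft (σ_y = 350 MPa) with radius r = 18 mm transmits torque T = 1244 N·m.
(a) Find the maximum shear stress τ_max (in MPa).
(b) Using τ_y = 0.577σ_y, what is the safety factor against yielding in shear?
(a) For a solid circular shaft, τ_max = T·r/J with J = π·r^4/2, i.e. τ_max = 2·T / (π·r^3). Convert r = 18 mm = 0.018 m.
  τ_max = (2 × 1244) / (π × 0.018^3) = 1.358 × 10⁸ Pa = 135.8 MPa
(b) τ_y = 0.577 × 350 = 201.95 MPa
  SF = τ_y/τ_max = 201.95 / 135.8 = 1.487
Final answer: (a) τ_max = 135.8 MPa, (b) SF = 1.487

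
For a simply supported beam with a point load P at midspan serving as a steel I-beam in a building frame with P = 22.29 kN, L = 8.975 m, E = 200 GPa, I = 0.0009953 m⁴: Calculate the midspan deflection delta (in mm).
Model: a simply supported beam with a point load P at midspan, so delta = (P·L^3) / (48·E·I).
Convert to SI units:
  P = 22.29 kN = 22290 N
  E = 200 GPa = 2 × 10¹¹ Pa
Substitute:
  delta = (22290 × 8.975^3) / (48 × (2 × 10¹¹) × 0.0009953)
  delta = 0.001687 m
Convert: delta = 0.001687 m = 1.687 mm
Final answer: delta = 1.687 mm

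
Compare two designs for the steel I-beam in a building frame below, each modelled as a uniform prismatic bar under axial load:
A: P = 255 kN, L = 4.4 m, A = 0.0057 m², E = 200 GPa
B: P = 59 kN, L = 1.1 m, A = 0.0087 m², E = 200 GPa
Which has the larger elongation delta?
Model: a uniform prismatic bar under axial load, so delta = (P·L) / (A·E) (SI units).
  A: delta = (255000 × 4.4) / (0.0057 × (2 × 10¹¹)) = 0.0009842 m = 0.9842 mm
  B: delta = (59000 × 1.1) / (0.0087 × (2 × 10¹¹)) = 3.73 × 10⁻⁵ m = 0.0373 mm
0.9842 mm > 0.0373 mm, so A is larger.
Final answer: A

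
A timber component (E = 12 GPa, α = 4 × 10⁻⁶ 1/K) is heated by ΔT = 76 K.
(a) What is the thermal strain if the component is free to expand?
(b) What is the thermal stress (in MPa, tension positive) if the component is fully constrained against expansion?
(a) Free thermal strain ε_th = α·ΔT = (4 × 10⁻⁶) × 76 = 0.000304
(b) Fully constrained, the expansion is suppressed, so σ = -E·α·ΔT. Convert E = 12 GPa = 1.2 × 10¹⁰ Pa.
  σ = -(1.2 × 10¹⁰) × (4 × 10⁻⁶) × 76 = -3.648 × 10⁶ Pa = -3.648 MPa (compressive)
Final answer: (a) ε_th = 0.000304, (b) σ = -3.648 MPa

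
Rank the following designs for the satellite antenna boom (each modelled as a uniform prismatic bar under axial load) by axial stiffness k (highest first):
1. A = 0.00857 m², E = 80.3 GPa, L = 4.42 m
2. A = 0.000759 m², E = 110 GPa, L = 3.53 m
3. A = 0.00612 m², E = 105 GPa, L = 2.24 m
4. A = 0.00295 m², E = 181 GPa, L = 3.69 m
Model: a uniform prismatic bar under axial load, so k = (A·E) / L (SI units).
  Case 1: k = (0.00857 × (8.03 × 10¹⁰)) / 4.42 = 1.557 × 10⁸ N/m = 155.7 MN/m
  Case 2: k = (0.000759 × (1.1 × 10¹¹)) / 3.53 = 2.365 × 10⁷ N/m = 23.65 MN/m
  Case 3: k = (0.00612 × (1.05 × 10¹¹)) / 2.24 = 2.869 × 10⁸ N/m = 286.9 MN/m
  Case 4: k = (0.00295 × (1.81 × 10¹¹)) / 3.69 = 1.447 × 10⁸ N/m = 144.7 MN/m
Ordering: 286.9 MN/m (case 3) > 155.7 MN/m (case 1) > 144.7 MN/m (case 4) > 23.65 MN/m (case 2)
Final answer: 3, 1, 4, 2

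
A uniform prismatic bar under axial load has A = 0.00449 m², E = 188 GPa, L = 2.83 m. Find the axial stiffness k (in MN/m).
Model: a uniform prismatic bar under axial load, so k = (A·E) / L.
Convert to SI units:
  E = 188 GPa = 1.88 × 10¹¹ Pa
Substitute:
  k = (0.00449 × (1.88 × 10¹¹)) / 2.83
  k = 2.983 × 10⁸ N/m
Convert: k = 2.983 × 10⁸ N/m = 298.3 MN/m
Final answer: k = 298.3 MN/m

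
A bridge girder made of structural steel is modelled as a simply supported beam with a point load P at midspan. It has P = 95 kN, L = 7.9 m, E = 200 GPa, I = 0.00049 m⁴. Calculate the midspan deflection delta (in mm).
Model: a simply supported beam with a point load P at midspan, so delta = (P·L^3) / (48·E·I).
Convert to SI units:
  P = 95 kN = 95000 N
  E = 200 GPa = 2 × 10¹¹ Pa
Substitute:
  delta = (95000 × 7.9^3) / (48 × (2 × 10¹¹) × 0.00049)
  delta = 0.009957 m
Convert: delta = 0.009957 m = 9.957 mm
Final answer: delta = 9.957 mm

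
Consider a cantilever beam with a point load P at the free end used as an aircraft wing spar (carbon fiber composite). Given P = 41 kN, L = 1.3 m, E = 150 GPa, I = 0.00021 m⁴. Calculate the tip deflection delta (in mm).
Model: a cantilever beam with a point load P at the free end, so delta = (P·L^3) / (3·E·I).
Convert to SI units:
  P = 41 kN = 41000 N
  E = 150 GPa = 1.5 × 10¹¹ Pa
Substitute:
  delta = (41000 × 1.3^3) / (3 × (1.5 × 10¹¹) × 0.00021)
  delta = 0.0009532 m
Convert: delta = 0.0009532 m = 0.9532 mm
Final answer: delta = 0.9532 mm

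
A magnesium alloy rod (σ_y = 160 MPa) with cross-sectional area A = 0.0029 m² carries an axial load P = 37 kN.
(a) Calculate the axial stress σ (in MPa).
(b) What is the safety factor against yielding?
(a) Axial stress σ = P/A. Convert P = 37 kN = 37000 N.
  σ = 37000 / 0.0029 = 1.276 × 10⁷ Pa = 12.76 MPa
(b) Safety factor SF = σ_y/σ = 160 / 12.76 = 12.54
Final answer: (a) σ = 12.76 MPa, (b) SF = 12.54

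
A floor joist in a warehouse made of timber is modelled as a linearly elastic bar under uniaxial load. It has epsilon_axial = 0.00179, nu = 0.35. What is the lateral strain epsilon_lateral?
Model: a linearly elastic bar under uniaxial load, so epsilon_lateral = -nu·epsilon_axial.
Substitute:
  epsilon_lateral = -(0.35 × 0.00179)
  epsilon_lateral = -0.0006265
Final answer: epsilon_lateral = -0.0006265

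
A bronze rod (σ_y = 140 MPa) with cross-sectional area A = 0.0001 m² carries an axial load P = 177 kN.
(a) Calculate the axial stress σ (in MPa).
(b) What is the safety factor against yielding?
(a) Axial stress σ = P/A. Convert P = 177 kN = 177000 N.
  σ = 177000 / 0.0001 = 1.77 × 10⁹ Pa = 1770 MPa
(b) Safety factor SF = σ_y/σ = 140 / 1770 = 0.0791
Final answer: (a) σ = 1770 MPa, (b) SF = 0.0791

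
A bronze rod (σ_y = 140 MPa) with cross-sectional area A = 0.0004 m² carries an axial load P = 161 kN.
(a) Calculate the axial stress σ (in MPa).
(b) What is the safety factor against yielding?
(a) Axial stress σ = P/A. Convert P = 161 kN = 161000 N.
  σ = 161000 / 0.0004 = 4.025 × 10⁸ Pa = 402.5 MPa
(b) Safety factor SF = σ_y/σ = 140 / 402.5 = 0.3478
Final answer: (a) σ = 402.5 MPa, (b) SF = 0.3478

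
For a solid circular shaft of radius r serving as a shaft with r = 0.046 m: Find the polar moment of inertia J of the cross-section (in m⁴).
Model: a solid circular shaft of radius r, so J = (π·r^4) / 2.
Substitute:
  J = (π × 0.046^4) / 2
  J = 7.033 × 10⁻⁶ m⁴
Final answer: J = 7.033 × 10⁻⁶ m⁴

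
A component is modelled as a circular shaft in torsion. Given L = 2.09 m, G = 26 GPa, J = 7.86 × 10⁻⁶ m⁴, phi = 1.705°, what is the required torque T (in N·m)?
Model: a circular shaft in torsion, so phi = (T·L) / (G·J).
Solve for T: T = (phi·G·J) / L.
Convert to SI units:
  G = 26 GPa = 2.6 × 10¹⁰ Pa
  phi = 1.705° = 0.02976 rad
Substitute:
  T = (0.02976 × (2.6 × 10¹⁰) × (7.86 × 10⁻⁶)) / 2.09
  T = 2910 N·m
Final answer: T = 2910 N·m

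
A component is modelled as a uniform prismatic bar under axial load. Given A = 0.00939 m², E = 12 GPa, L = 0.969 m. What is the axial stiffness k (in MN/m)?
Model: a uniform prismatic bar under axial load, so k = (A·E) / L.
Convert to SI units:
  E = 12 GPa = 1.2 × 10¹⁰ Pa
Substitute:
  k = (0.00939 × (1.2 × 10¹⁰)) / 0.969
  k = 1.163 × 10⁸ N/m
Convert: k = 1.163 × 10⁸ N/m = 116.3 MN/m
Final answer: k = 116.3 MN/m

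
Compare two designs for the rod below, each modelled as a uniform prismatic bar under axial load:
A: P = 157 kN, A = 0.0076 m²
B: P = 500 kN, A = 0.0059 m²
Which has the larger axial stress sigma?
Model: a uniform prismatic bar under axial load, so sigma = P / A (SI units).
  A: sigma = 157000 / 0.0076 = 2.066 × 10⁷ Pa = 20.66 MPa
  B: sigma = 500000 / 0.0059 = 8.475 × 10⁷ Pa = 84.75 MPa
84.75 MPa > 20.66 MPa, so B is larger.
Final answer: B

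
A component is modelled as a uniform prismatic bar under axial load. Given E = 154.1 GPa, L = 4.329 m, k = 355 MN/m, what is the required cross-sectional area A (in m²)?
Model: a uniform prismatic bar under axial load, so k = (A·E) / L.
Solve for A: A = (k·L) / E.
Convert to SI units:
  E = 154.1 GPa = 1.541 × 10¹¹ Pa
  k = 355 MN/m = 3.55 × 10⁸ N/m
Substitute:
  A = ((3.55 × 10⁸) × 4.329) / (1.541 × 10¹¹)
  A = 0.009973 m²
Final answer: A = 0.009973 m²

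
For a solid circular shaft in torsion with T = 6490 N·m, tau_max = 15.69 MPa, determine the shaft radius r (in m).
Model: a solid circular shaft in torsion, so tau_max = (2·T) / (π·r^3).
Solve for r: r = ((2·T) / (π·tau_max))^(1/3).
Convert to SI units:
  tau_max = 15.69 MPa = 1.569 × 10⁷ Pa
Substitute:
  r = ((2 × 6490) / (π × (1.569 × 10⁷)))^(1/3)
  r = 0.0641 m
Final answer: r = 0.0641 m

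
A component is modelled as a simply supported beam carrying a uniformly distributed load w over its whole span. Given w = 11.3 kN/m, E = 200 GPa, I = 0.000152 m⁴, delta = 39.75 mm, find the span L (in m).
Model: a simply supported beam carrying a uniformly distributed load w over its whole span, so delta = (5·w·L^4) / (384·E·I).
Solve for L: L = ((384·delta·E·I) / (5·w))^(1/4).
Convert to SI units:
  w = 11.3 kN/m = 11300 N/m
  E = 200 GPa = 2 × 10¹¹ Pa
  delta = 39.75 mm = 0.03975 m
Substitute:
  L = ((384 × 0.03975 × (2 × 10¹¹) × 0.000152) / (5 × 11300))^(1/4)
  L = 9.52 m
Final answer: L = 9.52 m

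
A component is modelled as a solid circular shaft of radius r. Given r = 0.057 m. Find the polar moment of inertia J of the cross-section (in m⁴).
Model: a solid circular shaft of radius r, so J = (π·r^4) / 2.
Substitute:
  J = (π × 0.057^4) / 2
  J = 1.658 × 10⁻⁵ m⁴
Final answer: J = 1.658 × 10⁻⁵ m⁴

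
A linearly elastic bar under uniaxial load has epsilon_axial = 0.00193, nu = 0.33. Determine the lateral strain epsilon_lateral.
Model: a linearly elastic bar under uniaxial load, so epsilon_lateral = -nu·epsilon_axial.
Substitute:
  epsilon_lateral = -(0.33 × 0.00193)
  epsilon_lateral = -0.0006369
Final answer: epsilon_lateral = -0.0006369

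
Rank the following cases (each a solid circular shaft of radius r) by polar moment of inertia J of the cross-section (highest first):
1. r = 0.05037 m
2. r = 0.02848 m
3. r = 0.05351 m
Model: a solid circular shaft of radius r, so J = (π·r^4) / 2 (SI units).
  Case 1: J = (π × 0.05037^4) / 2 = 1.011 × 10⁻⁵ m⁴
  Case 2: J = (π × 0.02848^4) / 2 = 1.033 × 10⁻⁶ m⁴
  Case 3: J = (π × 0.05351^4) / 2 = 1.288 × 10⁻⁵ m⁴
Ordering: 1.288 × 10⁻⁵ m⁴ (case 3) > 1.011 × 10⁻⁵ m⁴ (case 1) > 1.033 × 10⁻⁶ m⁴ (case 2)
Final answer: 3, 1, 2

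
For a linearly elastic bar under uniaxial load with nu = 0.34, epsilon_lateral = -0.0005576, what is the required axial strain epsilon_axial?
Model: a linearly elastic bar under uniaxial load, so epsilon_lateral = -nu·epsilon_axial.
Solve for epsilon_axial: epsilon_axial = -epsilon_lateral / nu.
Substitute:
  epsilon_axial = -(-0.0005576) / 0.34
  epsilon_axial = 0.00164
Final answer: epsilon_axial = 0.00164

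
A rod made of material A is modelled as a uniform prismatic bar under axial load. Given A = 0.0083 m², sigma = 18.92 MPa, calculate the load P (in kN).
Model: a uniform prismatic bar under axial load, so sigma = P / A.
Solve for P: P = sigma·A.
Convert to SI units:
  sigma = 18.92 MPa = 1.892 × 10⁷ Pa
Substitute:
  P = (1.892 × 10⁷) × 0.0083
  P = 157000 N
Convert: P = 157000 N = 157 kN
Final answer: P = 157 kN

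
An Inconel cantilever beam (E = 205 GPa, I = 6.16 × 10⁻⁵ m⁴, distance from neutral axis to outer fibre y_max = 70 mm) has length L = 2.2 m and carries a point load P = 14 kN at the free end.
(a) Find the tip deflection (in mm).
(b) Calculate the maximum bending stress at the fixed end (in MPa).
(a) Tip deflection of a cantilever with an end point load: δ = P·L^3 / (3·E·I). Convert P = 14 kN = 14000 N, E = 205 GPa = 2.05 × 10¹¹ Pa.
  δ = (14000 × 2.2^3) / (3 × (2.05 × 10¹¹) × (6.16 × 10⁻⁵)) = 0.003935 m = 3.935 mm
(b) Maximum bending moment at the fixed end: M = P·L = 14000 × 2.2 = 30800 N·m. Convert y_max = 70 mm = 0.07 m.
  σ = M·y_max / I = (30800 × 0.07) / (6.16 × 10⁻⁵) = 3.5 × 10⁷ Pa = 35 MPa
Final answer: (a) δ = 3.935 mm, (b) σ = 35 MPa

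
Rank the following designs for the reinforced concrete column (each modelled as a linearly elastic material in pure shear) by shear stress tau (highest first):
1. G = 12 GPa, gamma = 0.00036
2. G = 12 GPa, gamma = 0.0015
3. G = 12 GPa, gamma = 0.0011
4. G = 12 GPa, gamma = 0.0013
Model: a linearly elastic material in pure shear, so tau = G·gamma (SI units).
  Case 1: tau = (1.2 × 10¹⁰) × 0.00036 = 4.32 × 10⁶ Pa = 4.32 MPa
  Case 2: tau = (1.2 × 10¹⁰) × 0.0015 = 1.8 × 10⁷ Pa = 18 MPa
  Case 3: tau = (1.2 × 10¹⁰) × 0.0011 = 1.32 × 10⁷ Pa = 13.2 MPa
  Case 4: tau = (1.2 × 10¹⁰) × 0.0013 = 1.56 × 10⁷ Pa = 15.6 MPa
Ordering: 18 MPa (case 2) > 15.6 MPa (case 4) > 13.2 MPa (case 3) > 4.32 MPa (case 1)
Final answer: 2, 4, 3, 1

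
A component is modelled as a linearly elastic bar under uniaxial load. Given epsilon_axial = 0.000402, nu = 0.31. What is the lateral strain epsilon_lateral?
Model: a linearly elastic bar under uniaxial load, so epsilon_lateral = -nu·epsilon_axial.
Substitute:
  epsilon_lateral = -(0.31 × 0.000402)
  epsilon_lateral = -0.0001246
Final answer: epsilon_lateral = -0.0001246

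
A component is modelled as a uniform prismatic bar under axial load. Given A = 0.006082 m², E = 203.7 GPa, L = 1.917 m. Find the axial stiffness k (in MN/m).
Model: a uniform prismatic bar under axial load, so k = (A·E) / L.
Convert to SI units:
  E = 203.7 GPa = 2.037 × 10¹¹ Pa
Substitute:
  k = (0.006082 × (2.037 × 10¹¹)) / 1.917
  k = 6.463 × 10⁸ N/m
Convert: k = 6.463 × 10⁸ N/m = 646.3 MN/m
Final answer: k = 646.3 MN/m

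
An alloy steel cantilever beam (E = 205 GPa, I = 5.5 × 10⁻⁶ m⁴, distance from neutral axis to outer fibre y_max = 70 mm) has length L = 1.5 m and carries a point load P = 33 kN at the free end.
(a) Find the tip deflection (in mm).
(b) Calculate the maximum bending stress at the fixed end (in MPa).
(a) Tip deflection of a cantilever with an end point load: δ = P·L^3 / (3·E·I). Convert P = 33 kN = 33000 N, E = 205 GPa = 2.05 × 10¹¹ Pa.
  δ = (33000 × 1.5^3) / (3 × (2.05 × 10¹¹) × (5.5 × 10⁻⁶)) = 0.03293 m = 32.93 mm
(b) Maximum bending moment at the fixed end: M = P·L = 33000 × 1.5 = 49500 N·m. Convert y_max = 70 mm = 0.07 m.
  σ = M·y_max / I = (49500 × 0.07) / (5.5 × 10⁻⁶) = 6.3 × 10⁸ Pa = 630 MPa
Final answer: (a) δ = 32.93 mm, (b) σ = 630 MPa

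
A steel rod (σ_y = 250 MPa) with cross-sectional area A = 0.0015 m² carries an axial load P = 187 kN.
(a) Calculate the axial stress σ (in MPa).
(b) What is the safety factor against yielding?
(a) Axial stress σ = P/A. Convert P = 187 kN = 187000 N.
  σ = 187000 / 0.0015 = 1.247 × 10⁸ Pa = 124.7 MPa
(b) Safety factor SF = σ_y/σ = 250 / 124.7 = 2.005
Final answer: (a) σ = 124.7 MPa, (b) SF = 2.005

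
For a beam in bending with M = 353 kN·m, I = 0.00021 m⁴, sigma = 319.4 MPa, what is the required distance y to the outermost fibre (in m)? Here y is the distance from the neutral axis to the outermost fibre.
Model: a beam in bending, so sigma = (M·y) / I.
Solve for y: y = (sigma·I) / M.
Convert to SI units:
  M = 353 kN·m = 353000 N·m
  sigma = 319.4 MPa = 3.194 × 10⁸ Pa
Substitute:
  y = ((3.194 × 10⁸) × 0.00021) / 353000
  y = 0.19 m
Final answer: y = 0.19 m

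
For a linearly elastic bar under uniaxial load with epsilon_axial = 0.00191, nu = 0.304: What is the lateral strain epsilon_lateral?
Model: a linearly elastic bar under uniaxial load, so epsilon_lateral = -nu·epsilon_axial.
Substitute:
  epsilon_lateral = -(0.304 × 0.00191)
  epsilon_lateral = -0.0005806
Final answer: epsilon_lateral = -0.0005806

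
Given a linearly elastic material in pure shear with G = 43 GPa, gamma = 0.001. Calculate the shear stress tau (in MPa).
Model: a linearly elastic material in pure shear, so tau = G·gamma.
Convert to SI units:
  G = 43 GPa = 4.3 × 10¹⁰ Pa
Substitute:
  tau = (4.3 × 10¹⁰) × 0.001
  tau = 4.3 × 10⁷ Pa
Convert: tau = 4.3 × 10⁷ Pa = 43 MPa
Final answer: tau = 43 MPa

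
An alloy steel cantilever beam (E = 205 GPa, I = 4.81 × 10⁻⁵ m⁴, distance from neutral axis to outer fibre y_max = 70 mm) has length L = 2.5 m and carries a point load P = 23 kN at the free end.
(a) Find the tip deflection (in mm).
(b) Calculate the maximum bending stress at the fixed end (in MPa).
(a) Tip deflection of a cantilever with an end point load: δ = P·L^3 / (3·E·I). Convert P = 23 kN = 23000 N, E = 205 GPa = 2.05 × 10¹¹ Pa.
  δ = (23000 × 2.5^3) / (3 × (2.05 × 10¹¹) × (4.81 × 10⁻⁵)) = 0.01215 m = 12.15 mm
(b) Maximum bending moment at the fixed end: M = P·L = 23000 × 2.5 = 57500 N·m. Convert y_max = 70 mm = 0.07 m.
  σ = M·y_max / I = (57500 × 0.07) / (4.81 × 10⁻⁵) = 8.368 × 10⁷ Pa = 83.68 MPa
Final answer: (a) δ = 12.15 mm, (b) σ = 83.68 MPa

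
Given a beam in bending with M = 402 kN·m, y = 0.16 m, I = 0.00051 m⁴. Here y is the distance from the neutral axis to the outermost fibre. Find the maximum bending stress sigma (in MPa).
Model: a beam in bending, so sigma = (M·y) / I.
Convert to SI units:
  M = 402 kN·m = 402000 N·m
Substitute:
  sigma = (402000 × 0.16) / 0.00051
  sigma = 1.261 × 10⁸ Pa
Convert: sigma = 1.261 × 10⁸ Pa = 126.1 MPa
Final answer: sigma = 126.1 MPa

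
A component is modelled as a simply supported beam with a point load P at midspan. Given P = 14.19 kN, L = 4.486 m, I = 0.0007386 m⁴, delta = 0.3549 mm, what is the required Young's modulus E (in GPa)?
Model: a simply supported beam with a point load P at midspan, so delta = (P·L^3) / (48·E·I).
Solve for E: E = (P·L^3) / (48·delta·I).
Convert to SI units:
  P = 14.19 kN = 14190 N
  delta = 0.3549 mm = 0.0003549 m
Substitute:
  E = (14190 × 4.486^3) / (48 × 0.0003549 × 0.0007386)
  E = 1.018 × 10¹¹ Pa
Convert: E = 1.018 × 10¹¹ Pa = 101.8 GPa
Final answer: E = 101.8 GPa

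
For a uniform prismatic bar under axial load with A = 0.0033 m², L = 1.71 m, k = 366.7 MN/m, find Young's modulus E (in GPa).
Model: a uniform prismatic bar under axial load, so k = (A·E) / L.
Solve for E: E = (k·L) / A.
Convert to SI units:
  k = 366.7 MN/m = 3.667 × 10⁸ N/m
Substitute:
  E = ((3.667 × 10⁸) × 1.71) / 0.0033
  E = 1.9 × 10¹¹ Pa
Convert: E = 1.9 × 10¹¹ Pa = 190 GPa
Final answer: E = 190 GPa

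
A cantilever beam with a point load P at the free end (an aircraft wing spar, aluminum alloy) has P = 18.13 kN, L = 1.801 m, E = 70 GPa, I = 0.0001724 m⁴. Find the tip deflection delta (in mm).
Model: a cantilever beam with a point load P at the free end, so delta = (P·L^3) / (3·E·I).
Convert to SI units:
  P = 18.13 kN = 18130 N
  E = 70 GPa = 7 × 10¹⁰ Pa
Substitute:
  delta = (18130 × 1.801^3) / (3 × (7 × 10¹⁰) × 0.0001724)
  delta = 0.002925 m
Convert: delta = 0.002925 m = 2.925 mm
Final answer: delta = 2.925 mm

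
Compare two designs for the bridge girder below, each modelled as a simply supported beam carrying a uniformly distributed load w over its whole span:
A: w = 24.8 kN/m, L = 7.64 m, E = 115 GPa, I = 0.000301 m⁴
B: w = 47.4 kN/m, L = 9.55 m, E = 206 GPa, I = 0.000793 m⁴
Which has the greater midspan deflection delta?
Model: a simply supported beam carrying a uniformly distributed load w over its whole span, so delta = (5·w·L^4) / (384·E·I) (SI units).
  A: delta = (5 × 24800 × 7.64^4) / (384 × (1.15 × 10¹¹) × 0.000301) = 0.03178 m = 31.78 mm
  B: delta = (5 × 47400 × 9.55^4) / (384 × (2.06 × 10¹¹) × 0.000793) = 0.03143 m = 31.43 mm
31.78 mm > 31.43 mm, so A is larger.
Final answer: A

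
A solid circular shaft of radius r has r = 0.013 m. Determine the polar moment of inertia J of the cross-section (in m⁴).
Model: a solid circular shaft of radius r, so J = (π·r^4) / 2.
Substitute:
  J = (π × 0.013^4) / 2
  J = 4.486 × 10⁻⁸ m⁴
Final answer: J = 4.486 × 10⁻⁸ m⁴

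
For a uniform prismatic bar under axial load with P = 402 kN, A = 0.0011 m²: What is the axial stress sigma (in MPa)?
Model: a uniform prismatic bar under axial load, so sigma = P / A.
Convert to SI units:
  P = 402 kN = 402000 N
Substitute:
  sigma = 402000 / 0.0011
  sigma = 3.655 × 10⁸ Pa
Convert: sigma = 3.655 × 10⁸ Pa = 365.5 MPa
Final answer: sigma = 365.5 MPa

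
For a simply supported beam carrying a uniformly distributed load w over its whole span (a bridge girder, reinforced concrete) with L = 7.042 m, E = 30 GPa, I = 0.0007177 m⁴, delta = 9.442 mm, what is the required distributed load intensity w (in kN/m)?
Model: a simply supported beam carrying a uniformly distributed load w over its whole span, so delta = (5·w·L^4) / (384·E·I).
Solve for w: w = (384·delta·E·I) / (5·L^4).
Convert to SI units:
  E = 30 GPa = 3 × 10¹⁰ Pa
  delta = 9.442 mm = 0.009442 m
Substitute:
  w = (384 × 0.009442 × (3 × 10¹⁰) × 0.0007177) / (5 × 7.042^4)
  w = 6349 N/m
Convert: w = 6349 N/m = 6.349 kN/m
Final answer: w = 6.349 kN/m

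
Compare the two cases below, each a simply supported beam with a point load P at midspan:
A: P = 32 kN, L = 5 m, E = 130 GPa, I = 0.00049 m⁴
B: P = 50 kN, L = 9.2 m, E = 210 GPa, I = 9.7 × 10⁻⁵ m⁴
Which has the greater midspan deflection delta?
Model: a simply supported beam with a point load P at midspan, so delta = (P·L^3) / (48·E·I) (SI units).
  A: delta = (32000 × 5^3) / (48 × (1.3 × 10¹¹) × 0.00049) = 0.001308 m = 1.308 mm
  B: delta = (50000 × 9.2^3) / (48 × (2.1 × 10¹¹) × (9.7 × 10⁻⁵)) = 0.03982 m = 39.82 mm
39.82 mm > 1.308 mm, so B is larger.
Final answer: B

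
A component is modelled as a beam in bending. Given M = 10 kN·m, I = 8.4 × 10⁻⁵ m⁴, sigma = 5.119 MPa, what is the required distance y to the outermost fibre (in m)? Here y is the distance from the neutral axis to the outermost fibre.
Model: a beam in bending, so sigma = (M·y) / I.
Solve for y: y = (sigma·I) / M.
Convert to SI units:
  M = 10 kN·m = 10000 N·m
  sigma = 5.119 MPa = 5.119 × 10⁶ Pa
Substitute:
  y = ((5.119 × 10⁶) × (8.4 × 10⁻⁵)) / 10000
  y = 0.043 m
Final answer: y = 0.043 m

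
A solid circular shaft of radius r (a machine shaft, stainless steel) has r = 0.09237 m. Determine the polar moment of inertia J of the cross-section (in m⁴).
Model: a solid circular shaft of radius r, so J = (π·r^4) / 2.
Substitute:
  J = (π × 0.09237^4) / 2
  J = 0.0001144 m⁴
Final answer: J = 0.0001144 m⁴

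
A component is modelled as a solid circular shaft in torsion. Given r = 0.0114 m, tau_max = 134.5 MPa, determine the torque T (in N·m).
Model: a solid circular shaft in torsion, so tau_max = (2·T) / (π·r^3).
Solve for T: T = (π·tau_max·r^3) / 2.
Convert to SI units:
  tau_max = 134.5 MPa = 1.345 × 10⁸ Pa
Substitute:
  T = (π × (1.345 × 10⁸) × 0.0114^3) / 2
  T = 313 N·m
Final answer: T = 313 N·m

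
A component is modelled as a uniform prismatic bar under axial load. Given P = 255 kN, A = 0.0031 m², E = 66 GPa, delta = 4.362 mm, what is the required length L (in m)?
Model: a uniform prismatic bar under axial load, so delta = (P·L) / (A·E).
Solve for L: L = (delta·A·E) / P.
Convert to SI units:
  P = 255 kN = 255000 N
  E = 66 GPa = 6.6 × 10¹⁰ Pa
  delta = 4.362 mm = 0.004362 m
Substitute:
  L = (0.004362 × 0.0031 × (6.6 × 10¹⁰)) / 255000
  L = 3.5 m
Final answer: L = 3.5 m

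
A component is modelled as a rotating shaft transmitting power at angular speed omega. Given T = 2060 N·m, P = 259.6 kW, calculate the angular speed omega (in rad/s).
Model: a rotating shaft transmitting power at angular speed omega, so P = T·omega.
Solve for omega: omega = P / T.
Convert to SI units:
  P = 259.6 kW = 259600 W
Substitute:
  omega = 259600 / 2060
  omega = 126 rad/s
Final answer: omega = 126 rad/s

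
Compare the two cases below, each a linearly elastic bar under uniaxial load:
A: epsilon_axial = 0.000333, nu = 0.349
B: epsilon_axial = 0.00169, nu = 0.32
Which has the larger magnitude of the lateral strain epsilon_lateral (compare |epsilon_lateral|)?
Model: a linearly elastic bar under uniaxial load, so epsilon_lateral = -nu·epsilon_axial (SI units).
  A: epsilon_lateral = -(0.349 × 0.000333) = -0.0001162
  B: epsilon_lateral = -(0.32 × 0.00169) = -0.0005408
|epsilon_lateral|: A = 0.0001162, B = 0.0005408, so B is larger in magnitude.
Final answer: B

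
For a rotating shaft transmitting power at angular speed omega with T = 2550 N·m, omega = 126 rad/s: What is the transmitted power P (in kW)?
Model: a rotating shaft transmitting power at angular speed omega, so P = T·omega.
Substitute:
  P = 2550 × 126
  P = 321300 W
Convert: P = 321300 W = 321.3 kW
Final answer: P = 321.3 kW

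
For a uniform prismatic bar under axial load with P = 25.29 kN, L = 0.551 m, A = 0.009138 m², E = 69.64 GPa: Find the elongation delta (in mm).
Model: a uniform prismatic bar under axial load, so delta = (P·L) / (A·E).
Convert to SI units:
  P = 25.29 kN = 25290 N
  E = 69.64 GPa = 6.964 × 10¹⁰ Pa
Substitute:
  delta = (25290 × 0.551) / (0.009138 × (6.964 × 10¹⁰))
  delta = 2.19 × 10⁻⁵ m
Convert: delta = 2.19 × 10⁻⁵ m = 0.0219 mm
Final answer: delta = 0.0219 mm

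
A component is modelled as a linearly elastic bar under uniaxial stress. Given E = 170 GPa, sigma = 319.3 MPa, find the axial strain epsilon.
Model: a linearly elastic bar under uniaxial stress, so sigma = E·epsilon.
Solve for epsilon: epsilon = sigma / E.
Convert to SI units:
  E = 170 GPa = 1.7 × 10¹¹ Pa
  sigma = 319.3 MPa = 3.193 × 10⁸ Pa
Substitute:
  epsilon = (3.193 × 10⁸) / (1.7 × 10¹¹)
  epsilon = 0.001878
Final answer: epsilon = 0.001878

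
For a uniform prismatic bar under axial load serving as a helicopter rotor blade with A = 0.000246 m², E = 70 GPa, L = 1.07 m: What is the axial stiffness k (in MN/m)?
Model: a uniform prismatic bar under axial load, so k = (A·E) / L.
Convert to SI units:
  E = 70 GPa = 7 × 10¹⁰ Pa
Substitute:
  k = (0.000246 × (7 × 10¹⁰)) / 1.07
  k = 1.609 × 10⁷ N/m
Convert: k = 1.609 × 10⁷ N/m = 16.09 MN/m
Final answer: k = 16.09 MN/m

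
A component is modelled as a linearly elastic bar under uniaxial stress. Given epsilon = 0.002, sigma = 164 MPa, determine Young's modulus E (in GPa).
Model: a linearly elastic bar under uniaxial stress, so sigma = E·epsilon.
Solve for E: E = sigma / epsilon.
Convert to SI units:
  sigma = 164 MPa = 1.64 × 10⁸ Pa
Substitute:
  E = (1.64 × 10⁸) / 0.002
  E = 8.2 × 10¹⁰ Pa
Convert: E = 8.2 × 10¹⁰ Pa = 82 GPa
Final answer: E = 82 GPa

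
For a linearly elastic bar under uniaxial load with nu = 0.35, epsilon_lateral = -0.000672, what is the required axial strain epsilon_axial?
Model: a linearly elastic bar under uniaxial load, so epsilon_lateral = -nu·epsilon_axial.
Solve for epsilon_axial: epsilon_axial = -epsilon_lateral / nu.
Substitute:
  epsilon_axial = -(-0.000672) / 0.35
  epsilon_axial = 0.00192
Final answer: epsilon_axial = 0.00192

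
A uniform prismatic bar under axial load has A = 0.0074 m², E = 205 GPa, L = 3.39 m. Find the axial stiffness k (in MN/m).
Model: a uniform prismatic bar under axial load, so k = (A·E) / L.
Convert to SI units:
  E = 205 GPa = 2.05 × 10¹¹ Pa
Substitute:
  k = (0.0074 × (2.05 × 10¹¹)) / 3.39
  k = 4.475 × 10⁸ N/m
Convert: k = 4.475 × 10⁸ N/m = 447.5 MN/m
Final answer: k = 447.5 MN/m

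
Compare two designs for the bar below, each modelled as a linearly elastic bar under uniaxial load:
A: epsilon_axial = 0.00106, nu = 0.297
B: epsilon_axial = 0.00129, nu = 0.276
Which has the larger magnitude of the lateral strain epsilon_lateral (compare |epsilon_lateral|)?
Model: a linearly elastic bar under uniaxial load, so epsilon_lateral = -nu·epsilon_axial (SI units).
  A: epsilon_lateral = -(0.297 × 0.00106) = -0.0003148
  B: epsilon_lateral = -(0.276 × 0.00129) = -0.000356
|epsilon_lateral|: A = 0.0003148, B = 0.000356, so B is larger in magnitude.
Final answer: B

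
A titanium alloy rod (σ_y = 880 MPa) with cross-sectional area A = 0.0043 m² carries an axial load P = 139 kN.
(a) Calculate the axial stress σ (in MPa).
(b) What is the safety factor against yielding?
(a) Axial stress σ = P/A. Convert P = 139 kN = 139000 N.
  σ = 139000 / 0.0043 = 3.233 × 10⁷ Pa = 32.33 MPa
(b) Safety factor SF = σ_y/σ = 880 / 32.33 = 27.22
Final answer: (a) σ = 32.33 MPa, (b) SF = 27.22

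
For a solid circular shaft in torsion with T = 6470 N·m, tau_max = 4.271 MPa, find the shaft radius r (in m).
Model: a solid circular shaft in torsion, so tau_max = (2·T) / (π·r^3).
Solve for r: r = ((2·T) / (π·tau_max))^(1/3).
Convert to SI units:
  tau_max = 4.271 MPa = 4.271 × 10⁶ Pa
Substitute:
  r = ((2 × 6470) / (π × (4.271 × 10⁶)))^(1/3)
  r = 0.0988 m
Final answer: r = 0.0988 m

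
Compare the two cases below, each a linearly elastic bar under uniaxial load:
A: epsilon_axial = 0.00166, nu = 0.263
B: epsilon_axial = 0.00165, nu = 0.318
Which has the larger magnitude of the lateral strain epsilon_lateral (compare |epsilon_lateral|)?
Model: a linearly elastic bar under uniaxial load, so epsilon_lateral = -nu·epsilon_axial (SI units).
  A: epsilon_lateral = -(0.263 × 0.00166) = -0.0004366
  B: epsilon_lateral = -(0.318 × 0.00165) = -0.0005247
|epsilon_lateral|: A = 0.0004366, B = 0.0005247, so B is larger in magnitude.
Final answer: B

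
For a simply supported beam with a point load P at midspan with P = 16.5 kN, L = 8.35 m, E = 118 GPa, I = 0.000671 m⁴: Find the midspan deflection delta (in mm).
Model: a simply supported beam with a point load P at midspan, so delta = (P·L^3) / (48·E·I).
Convert to SI units:
  P = 16.5 kN = 16500 N
  E = 118 GPa = 1.18 × 10¹¹ Pa
Substitute:
  delta = (16500 × 8.35^3) / (48 × (1.18 × 10¹¹) × 0.000671)
  delta = 0.002528 m
Convert: delta = 0.002528 m = 2.528 mm
Final answer: delta = 2.528 mm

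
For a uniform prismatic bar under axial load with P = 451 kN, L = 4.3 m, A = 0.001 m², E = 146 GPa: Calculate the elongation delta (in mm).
Model: a uniform prismatic bar under axial load, so delta = (P·L) / (A·E).
Convert to SI units:
  P = 451 kN = 451000 N
  E = 146 GPa = 1.46 × 10¹¹ Pa
Substitute:
  delta = (451000 × 4.3) / (0.001 × (1.46 × 10¹¹))
  delta = 0.01328 m
Convert: delta = 0.01328 m = 13.28 mm
Final answer: delta = 13.28 mm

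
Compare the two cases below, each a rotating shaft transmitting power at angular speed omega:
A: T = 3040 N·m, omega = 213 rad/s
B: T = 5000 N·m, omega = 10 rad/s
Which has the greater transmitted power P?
Model: a rotating shaft transmitting power at angular speed omega, so P = T·omega (SI units).
  A: P = 3040 × 213 = 647500 W = 647.5 kW
  B: P = 5000 × 10 = 50000 W = 50 kW
647.5 kW > 50 kW, so A is larger.
Final answer: A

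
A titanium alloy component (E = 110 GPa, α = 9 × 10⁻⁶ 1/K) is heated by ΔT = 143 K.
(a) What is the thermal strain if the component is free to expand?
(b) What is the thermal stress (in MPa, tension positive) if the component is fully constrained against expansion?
(a) Free thermal strain ε_th = α·ΔT = (9 × 10⁻⁶) × 143 = 0.001287
(b) Fully constrained, the expansion is suppressed, so σ = -E·α·ΔT. Convert E = 110 GPa = 1.1 × 10¹¹ Pa.
  σ = -(1.1 × 10¹¹) × (9 × 10⁻⁶) × 143 = -1.416 × 10⁸ Pa = -141.6 MPa (compressive)
Final answer: (a) ε_th = 0.001287, (b) σ = -141.6 MPa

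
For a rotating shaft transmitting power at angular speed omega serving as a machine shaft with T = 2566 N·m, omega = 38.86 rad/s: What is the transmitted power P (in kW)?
Model: a rotating shaft transmitting power at angular speed omega, so P = T·omega.
Substitute:
  P = 2566 × 38.86
  P = 99710 W
Convert: P = 99710 W = 99.71 kW
Final answer: P = 99.71 kW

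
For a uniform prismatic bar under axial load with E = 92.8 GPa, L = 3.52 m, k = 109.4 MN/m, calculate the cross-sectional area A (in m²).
Model: a uniform prismatic bar under axial load, so k = (A·E) / L.
Solve for A: A = (k·L) / E.
Convert to SI units:
  E = 92.8 GPa = 9.28 × 10¹⁰ Pa
  k = 109.4 MN/m = 1.094 × 10⁸ N/m
Substitute:
  A = ((1.094 × 10⁸) × 3.52) / (9.28 × 10¹⁰)
  A = 0.00415 m²
Final answer: A = 0.00415 m²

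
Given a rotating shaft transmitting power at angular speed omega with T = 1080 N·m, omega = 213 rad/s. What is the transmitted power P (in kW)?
Model: a rotating shaft transmitting power at angular speed omega, so P = T·omega.
Substitute:
  P = 1080 × 213
  P = 230000 W
Convert: P = 230000 W = 230 kW
Final answer: P = 230 kW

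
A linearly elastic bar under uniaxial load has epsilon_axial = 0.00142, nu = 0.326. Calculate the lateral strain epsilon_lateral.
Model: a linearly elastic bar under uniaxial load, so epsilon_lateral = -nu·epsilon_axial.
Substitute:
  epsilon_lateral = -(0.326 × 0.00142)
  epsilon_lateral = -0.0004629
Final answer: epsilon_lateral = -0.0004629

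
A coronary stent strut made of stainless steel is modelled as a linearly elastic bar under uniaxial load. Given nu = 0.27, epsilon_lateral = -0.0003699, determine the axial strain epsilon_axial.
Model: a linearly elastic bar under uniaxial load, so epsilon_lateral = -nu·epsilon_axial.
Solve for epsilon_axial: epsilon_axial = -epsilon_lateral / nu.
Substitute:
  epsilon_axial = -(-0.0003699) / 0.27
  epsilon_axial = 0.00137
Final answer: epsilon_axial = 0.00137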